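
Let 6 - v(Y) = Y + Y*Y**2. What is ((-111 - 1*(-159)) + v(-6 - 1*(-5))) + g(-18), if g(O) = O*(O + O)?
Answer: 704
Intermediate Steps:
g(O) = 2*O**2 (g(O) = O*(2*O) = 2*O**2)
v(Y) = 6 - Y - Y**3 (v(Y) = 6 - (Y + Y*Y**2) = 6 - (Y + Y**3) = 6 + (-Y - Y**3) = 6 - Y - Y**3)
((-111 - 1*(-159)) + v(-6 - 1*(-5))) + g(-18) = ((-111 - 1*(-159)) + (6 - (-6 - 1*(-5)) - (-6 - 1*(-5))**3)) + 2*(-18)**2 = ((-111 + 159) + (6 - (-6 + 5) - (-6 + 5)**3)) + 2*324 = (48 + (6 - 1*(-1) - 1*(-1)**3)) + 648 = (48 + (6 + 1 - 1*(-1))) + 648 = (48 + (6 + 1 + 1)) + 648 = (48 + 8) + 648 = 56 + 648 = 704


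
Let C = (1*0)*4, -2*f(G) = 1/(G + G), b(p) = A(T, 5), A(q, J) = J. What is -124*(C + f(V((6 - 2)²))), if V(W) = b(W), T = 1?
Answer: 31/5 ≈ 6.2000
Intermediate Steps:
b(p) = 5
V(W) = 5
f(G) = -1/(4*G) (f(G) = -1/(2*(G + G)) = -1/(2*G)/2 = -1/(4*G))
C = 0 (C = 0*4 = 0)
-124*(C + f(V((6 - 2)²))) = -124*(0 - ¼/5) = -124*(0 - ¼*⅕) = -124*(0 - 1/20) = -124*(-1/20) = 31/5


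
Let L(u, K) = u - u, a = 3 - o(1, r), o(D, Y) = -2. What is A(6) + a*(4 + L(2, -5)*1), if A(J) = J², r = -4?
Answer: 56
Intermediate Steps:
a = 5 (a = 3 - 1*(-2) = 3 + 2 = 5)
L(u, K) = 0
A(6) + a*(4 + L(2, -5)*1) = 6² + 5*(4 + 0*1) = 36 + 5*(4 + 0) = 36 + 5*4 = 36 + 20 = 56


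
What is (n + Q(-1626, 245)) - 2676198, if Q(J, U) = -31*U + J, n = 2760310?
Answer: 74891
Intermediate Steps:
Q(J, U) = J - 31*U
(n + Q(-1626, 245)) - 2676198 = (2760310 + (-1626 - 31*245)) - 2676198 = (2760310 + (-1626 - 7595)) - 2676198 = (2760310 - 9221) - 2676198 = 2751089 - 2676198 = 74891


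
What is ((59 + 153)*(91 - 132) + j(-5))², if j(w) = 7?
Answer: 75429225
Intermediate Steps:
((59 + 153)*(91 - 132) + j(-5))² = ((59 + 153)*(91 - 132) + 7)² = (212*(-41) + 7)² = (-8692 + 7)² = (-8685)² = 75429225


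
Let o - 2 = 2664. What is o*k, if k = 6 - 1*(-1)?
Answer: 18662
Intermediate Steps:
o = 2666 (o = 2 + 2664 = 2666)
k = 7 (k = 6 + 1 = 7)
o*k = 2666*7 = 18662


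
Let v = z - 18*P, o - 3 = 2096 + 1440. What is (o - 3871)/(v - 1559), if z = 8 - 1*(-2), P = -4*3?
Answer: 332/1333 ≈ 0.24906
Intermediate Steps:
P = -12
z = 10 (z = 8 + 2 = 10)
o = 3539 (o = 3 + (2096 + 1440) = 3 + 3536 = 3539)
v = 226 (v = 10 - 18*(-12) = 10 + 216 = 226)
(o - 3871)/(v - 1559) = (3539 - 3871)/(226 - 1559) = -332/(-1333) = -332*(-1/1333) = 332/1333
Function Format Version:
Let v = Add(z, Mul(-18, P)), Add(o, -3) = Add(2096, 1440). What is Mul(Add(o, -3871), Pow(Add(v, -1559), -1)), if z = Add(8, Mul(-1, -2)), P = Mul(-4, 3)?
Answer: Rational(332, 1333) ≈ 0.24906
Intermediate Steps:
P = -12
z = 10 (z = Add(8, 2) = 10)
o = 3539 (o = Add(3, Add(2096, 1440)) = Add(3, 3536) = 3539)
v = 226 (v = Add(10, Mul(-18, -12)) = Add(10, 216) = 226)
Mul(Add(o, -3871), Pow(Add(v, -1559), -1)) = Mul(Add(3539, -3871), Pow(Add(226, -1559), -1)) = Mul(-332, Pow(-1333, -1)) = Mul(-332, Rational(-1, 1333)) = Rational(332, 1333)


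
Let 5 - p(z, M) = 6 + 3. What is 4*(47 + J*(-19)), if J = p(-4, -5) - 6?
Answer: 948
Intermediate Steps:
p(z, M) = -4 (p(z, M) = 5 - (6 + 3) = 5 - 1*9 = 5 - 9 = -4)
J = -10 (J = -4 - 6 = -10)
4*(47 + J*(-19)) = 4*(47 - 10*(-19)) = 4*(47 + 190) = 4*237 = 948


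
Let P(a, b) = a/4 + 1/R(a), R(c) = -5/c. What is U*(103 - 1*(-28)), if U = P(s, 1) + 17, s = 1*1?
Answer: 44671/20 ≈ 2233.6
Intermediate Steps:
s = 1
P(a, b) = a/20 (P(a, b) = a/4 + 1/(-5/a) = a*(1/4) + 1*(-a/5) = a/4 - a/5 = a/20)
U = 341/20 (U = (1/20)*1 + 17 = 1/20 + 17 = 341/20 ≈ 17.050)
U*(103 - 1*(-28)) = 341*(103 - 1*(-28))/20 = 341*(103 + 28)/20 = (341/20)*131 = 44671/20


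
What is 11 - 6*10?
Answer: -49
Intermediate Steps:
11 - 6*10 = 11 - 60 = -49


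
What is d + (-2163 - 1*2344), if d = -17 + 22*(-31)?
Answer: -5206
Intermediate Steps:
d = -699 (d = -17 - 682 = -699)
d + (-2163 - 1*2344) = -699 + (-2163 - 1*2344) = -699 + (-2163 - 2344) = -699 - 4507 = -5206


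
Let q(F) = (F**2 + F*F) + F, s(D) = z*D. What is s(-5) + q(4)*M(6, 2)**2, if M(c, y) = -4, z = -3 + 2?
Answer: 581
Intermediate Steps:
z = -1
s(D) = -D
q(F) = F + 2*F**2 (q(F) = (F**2 + F**2) + F = 2*F**2 + F = F + 2*F**2)
s(-5) + q(4)*M(6, 2)**2 = -1*(-5) + (4*(1 + 2*4))*(-4)**2 = 5 + (4*(1 + 8))*16 = 5 + (4*9)*16 = 5 + 36*16 = 5 + 576 = 581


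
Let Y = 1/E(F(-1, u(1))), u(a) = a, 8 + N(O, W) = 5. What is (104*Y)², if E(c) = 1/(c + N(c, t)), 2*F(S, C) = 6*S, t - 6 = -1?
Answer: 389376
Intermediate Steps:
t = 5 (t = 6 - 1 = 5)
N(O, W) = -3 (N(O, W) = -8 + 5 = -3)
F(S, C) = 3*S (F(S, C) = (6*S)/2 = 3*S)
E(c) = 1/(-3 + c) (E(c) = 1/(c - 3) = 1/(-3 + c))
Y = -6 (Y = 1/(1/(-3 + 3*(-1))) = 1/(1/(-3 - 3)) = 1/(1/(-6)) = 1/(-⅙) = -6)
(104*Y)² = (104*(-6))² = (-624)² = 389376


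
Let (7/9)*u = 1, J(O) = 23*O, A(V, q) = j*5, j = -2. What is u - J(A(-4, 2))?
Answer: 1619/7 ≈ 231.29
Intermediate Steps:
A(V, q) = -10 (A(V, q) = -2*5 = -10)
u = 9/7 (u = (9/7)*1 = 9/7 ≈ 1.2857)
u - J(A(-4, 2)) = 9/7 - 23*(-10) = 9/7 - 1*(-230) = 9/7 + 230 = 1619/7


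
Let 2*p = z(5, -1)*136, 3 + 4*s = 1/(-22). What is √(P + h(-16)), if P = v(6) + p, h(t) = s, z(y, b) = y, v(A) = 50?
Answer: √753566/44 ≈ 19.729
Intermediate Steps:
s = -67/88 (s = -¾ + (¼)/(-22) = -¾ + (¼)*(-1/22) = -¾ - 1/88 = -67/88 ≈ -0.76136)
h(t) = -67/88
p = 340 (p = (5*136)/2 = (½)*680 = 340)
P = 390 (P = 50 + 340 = 390)
√(P + h(-16)) = √(390 - 67/88) = √(34253/88) = √753566/44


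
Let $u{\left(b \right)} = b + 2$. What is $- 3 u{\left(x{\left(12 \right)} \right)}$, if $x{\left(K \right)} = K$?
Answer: $-42$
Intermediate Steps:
$u{\left(b \right)} = 2 + b$
$- 3 u{\left(x{\left(12 \right)} \right)} = - 3 \left(2 + 12\right) = \left(-3\right) 14 = -42$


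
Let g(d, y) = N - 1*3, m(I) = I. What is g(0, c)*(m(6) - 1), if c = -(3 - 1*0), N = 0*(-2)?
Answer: -15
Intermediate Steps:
N = 0
c = -3 (c = -(3 + 0) = -1*3 = -3)
g(d, y) = -3 (g(d, y) = 0 - 1*3 = 0 - 3 = -3)
g(0, c)*(m(6) - 1) = -3*(6 - 1) = -3*5 = -15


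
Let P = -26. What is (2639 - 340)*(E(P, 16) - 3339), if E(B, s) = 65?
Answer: -7526926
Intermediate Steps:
(2639 - 340)*(E(P, 16) - 3339) = (2639 - 340)*(65 - 3339) = 2299*(-3274) = -7526926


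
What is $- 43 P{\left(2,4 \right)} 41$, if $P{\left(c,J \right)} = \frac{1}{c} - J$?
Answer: $\frac{12341}{2} \approx 6170.5$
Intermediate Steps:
$- 43 P{\left(2,4 \right)} 41 = - 43 \left(\frac{1}{2} - 4\right) 41 = \left(-43\right) \left(- \frac{7}{2}\right) 41 = \frac{301}{2} \cdot 41 = \frac{12341}{2}$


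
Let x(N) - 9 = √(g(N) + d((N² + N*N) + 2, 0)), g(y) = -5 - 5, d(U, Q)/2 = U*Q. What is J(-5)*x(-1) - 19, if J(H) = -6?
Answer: -73 - 6*I*√10 ≈ -73.0 - 18.974*I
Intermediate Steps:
d(U, Q) = 2*Q*U (d(U, Q) = 2*(U*Q) = 2*(Q*U) = 2*Q*U)
g(y) = -10
x(N) = 9 + I*√10 (x(N) = 9 + √(-10 + 2*0*((N² + N*N) + 2)) = 9 + √(-10 + 2*0*((N² + N²) + 2)) = 9 + √(-10 + 2*0*(2*N² + 2)) = 9 + √(-10 + 2*0*(2 + 2*N²)) = 9 + √(-10 + 0) = 9 + √(-10) = 9 + I*√10)
J(-5)*x(-1) - 19 = -6*(9 + I*√10) - 19 = (-54 - 6*I*√10) - 19 = -73 - 6*I*√10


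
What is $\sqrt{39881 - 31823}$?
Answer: $\sqrt{8058} \approx 89.766$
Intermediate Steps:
$\sqrt{39881 - 31823} = \sqrt{8058}$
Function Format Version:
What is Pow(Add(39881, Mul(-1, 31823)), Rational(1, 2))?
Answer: Pow(8058, Rational(1, 2)) ≈ 89.766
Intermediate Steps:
Pow(Add(39881, Mul(-1, 31823)), Rational(1, 2)) = Pow(Add(39881, -31823), Rational(1, 2)) = Pow(8058, Rational(1, 2))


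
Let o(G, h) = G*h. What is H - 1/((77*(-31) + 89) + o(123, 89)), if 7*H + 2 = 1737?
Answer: 15006008/60543 ≈ 247.86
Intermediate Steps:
H = 1735/7 (H = -2/7 + (⅐)*1737 = -2/7 + 1737/7 = 1735/7 ≈ 247.86)
H - 1/((77*(-31) + 89) + o(123, 89)) = 1735/7 - 1/((77*(-31) + 89) + 123*89) = 1735/7 - 1/((-2387 + 89) + 10947) = 1735/7 - 1/(-2298 + 10947) = 1735/7 - 1/8649 = 15006008/60543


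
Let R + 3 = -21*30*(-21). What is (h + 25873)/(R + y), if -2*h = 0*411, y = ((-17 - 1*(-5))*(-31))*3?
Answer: 25873/14343 ≈ 1.8039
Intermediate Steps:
R = 13227 (R = -3 - 21*30*(-21) = -3 - 630*(-21) = -3 + 13230 = 13227)
y = 1116 (y = ((-17 + 5)*(-31))*3 = -12*(-31)*3 = 372*3 = 1116)
h = 0 (h = -0*411 = -½*0 = 0)
(h + 25873)/(R + y) = (0 + 25873)/(13227 + 1116) = 25873/14343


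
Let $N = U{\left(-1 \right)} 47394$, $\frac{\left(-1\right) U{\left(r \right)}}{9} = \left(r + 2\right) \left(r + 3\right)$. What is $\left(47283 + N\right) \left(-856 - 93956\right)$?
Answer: $76400362908$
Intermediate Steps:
$U{\left(r \right)} = - 9 \left(2 + r\right) \left(3 + r\right)$ ($U{\left(r \right)} = - 9 \left(r + 2\right) \left(r + 3\right) = - 9 \left(2 + r\right) \left(3 + r\right)$)
$N = -853092$ ($N = \left(-54 - -45 - 9 \left(-1\right)^{2}\right) 47394 = \left(-54 + 45 - 9\right) 47394 = \left(-18\right) 47394 = -853092$)
$\left(47283 + N\right) \left(-856 - 93956\right) = \left(47283 - 853092\right) \left(-856 - 93956\right) = \left(-805809\right) \left(-94812\right) = 76400362908$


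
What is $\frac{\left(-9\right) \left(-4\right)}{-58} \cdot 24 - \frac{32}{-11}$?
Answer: $- \frac{3824}{319} \approx -11.987$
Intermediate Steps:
$\frac{\left(-9\right) \left(-4\right)}{-58} \cdot 24 - \frac{32}{-11} = 36 \left(- \frac{1}{58}\right) 24 - - \frac{32}{11} = \left(- \frac{18}{29}\right) 24 + \frac{32}{11} = - \frac{432}{29} + \frac{32}{11} = - \frac{3824}{319}$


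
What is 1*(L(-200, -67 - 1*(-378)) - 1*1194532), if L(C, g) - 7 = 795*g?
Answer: -947280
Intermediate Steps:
L(C, g) = 7 + 795*g
1*(L(-200, -67 - 1*(-378)) - 1*1194532) = 1*((7 + 795*(-67 - 1*(-378))) - 1*1194532) = 1*((7 + 795*(-67 + 378)) - 1194532) = 1*((7 + 795*311) - 1194532) = 1*((7 + 247245) - 1194532) = 1*(247252 - 1194532) = 1*(-947280) = -947280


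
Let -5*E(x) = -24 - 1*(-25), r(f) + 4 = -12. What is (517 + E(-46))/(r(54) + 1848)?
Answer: 323/1145 ≈ 0.28210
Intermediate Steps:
r(f) = -16 (r(f) = -4 - 12 = -16)
E(x) = -⅕ (E(x) = -(-24 - 1*(-25))/5 = -(-24 + 25)/5 = -⅕*1 = -⅕)
(517 + E(-46))/(r(54) + 1848) = (517 - ⅕)/(-16 + 1848) = (2584/5)/1832 = (2584/5)*(1/1832) = 323/1145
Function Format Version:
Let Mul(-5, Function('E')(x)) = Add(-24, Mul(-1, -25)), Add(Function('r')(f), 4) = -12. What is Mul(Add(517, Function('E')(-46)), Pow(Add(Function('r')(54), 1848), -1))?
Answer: Rational(323, 1145) ≈ 0.28210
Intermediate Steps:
Function('r')(f) = -16 (Function('r')(f) = Add(-4, -12) = -16)
Function('E')(x) = Rational(-1, 5) (Function('E')(x) = Mul(Rational(-1, 5), Add(-24, Mul(-1, -25))) = Mul(Rational(-1, 5), Add(-24, 25)) = Mul(Rational(-1, 5), 1) = Rational(-1, 5))
Mul(Add(517, Function('E')(-46)), Pow(Add(Function('r')(54), 1848), -1)) = Mul(Add(517, Rational(-1, 5)), Pow(Add(-16, 1848), -1)) = Mul(Rational(2584, 5), Pow(1832, -1)) = Mul(Rational(2584, 5), Rational(1, 1832)) = Rational(323, 1145)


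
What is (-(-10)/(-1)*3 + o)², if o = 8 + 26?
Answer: 16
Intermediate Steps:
o = 34
(-(-10)/(-1)*3 + o)² = (-(-10)/(-1)*3 + 34)² = (-(-10)*(-1)*3 + 34)² = (-2*5*3 + 34)² = (-10*3 + 34)² = (-30 + 34)² = 4² = 16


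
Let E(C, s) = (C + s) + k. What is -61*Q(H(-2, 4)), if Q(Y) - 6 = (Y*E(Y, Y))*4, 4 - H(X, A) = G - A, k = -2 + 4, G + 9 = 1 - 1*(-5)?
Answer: -64782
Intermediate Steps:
G = -3 (G = -9 + (1 - 1*(-5)) = -9 + (1 + 5) = -9 + 6 = -3)
k = 2
E(C, s) = 2 + C + s (E(C, s) = (C + s) + 2 = 2 + C + s)
H(X, A) = 7 + A (H(X, A) = 4 - (-3 - A) = 4 + (3 + A) = 7 + A)
Q(Y) = 6 + 4*Y*(2 + 2*Y) (Q(Y) = 6 + (Y*(2 + Y + Y))*4 = 6 + (Y*(2 + 2*Y))*4 = 6 + 4*Y*(2 + 2*Y))
-61*Q(H(-2, 4)) = -61*(6 + 8*(7 + 4)*(1 + (7 + 4))) = -61*(6 + 8*11*(1 + 11)) = -61*(6 + 8*11*12) = -61*(6 + 1056) = -61*1062 = -64782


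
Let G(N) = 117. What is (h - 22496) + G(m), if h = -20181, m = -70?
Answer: -42560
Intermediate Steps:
(h - 22496) + G(m) = (-20181 - 22496) + 117 = -42677 + 117 = -42560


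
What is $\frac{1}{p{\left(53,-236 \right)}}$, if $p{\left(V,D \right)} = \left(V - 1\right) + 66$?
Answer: $\frac{1}{118} \approx 0.0084746$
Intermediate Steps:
$p{\left(V,D \right)} = 65 + V$ ($p{\left(V,D \right)} = \left(-1 + V\right) + 66 = 65 + V$)
$\frac{1}{p{\left(53,-236 \right)}} = \frac{1}{65 + 53} = \frac{1}{118}$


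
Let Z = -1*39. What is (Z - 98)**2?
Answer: 18769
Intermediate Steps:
Z = -39
(Z - 98)**2 = (-39 - 98)**2 = (-137)**2 = 18769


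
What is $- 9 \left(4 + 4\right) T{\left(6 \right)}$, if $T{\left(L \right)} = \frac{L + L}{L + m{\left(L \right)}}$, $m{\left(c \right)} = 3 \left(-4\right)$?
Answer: $144$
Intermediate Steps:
$m{\left(c \right)} = -12$
$T{\left(L \right)} = \frac{2 L}{-12 + L}$ ($T{\left(L \right)} = \frac{L + L}{L - 12} = \frac{2 L}{-12 + L}$)
$- 9 \left(4 + 4\right) T{\left(6 \right)} = - 9 \left(4 + 4\right) 2 \cdot 6 \frac{1}{-12 + 6} = \left(-9\right) 8 \cdot 2 \cdot 6 \frac{1}{-6} = - 72 \cdot 2 \cdot 6 \left(- \frac{1}{6}\right) = \left(-72\right) \left(-2\right) = 144$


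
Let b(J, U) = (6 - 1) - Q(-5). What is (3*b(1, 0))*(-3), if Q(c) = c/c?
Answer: -36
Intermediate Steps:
Q(c) = 1
b(J, U) = 4 (b(J, U) = (6 - 1) - 1*1 = 5 - 1 = 4)
(3*b(1, 0))*(-3) = (3*4)*(-3) = 12*(-3) = -36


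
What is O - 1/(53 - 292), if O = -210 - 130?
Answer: -81259/239 ≈ -340.00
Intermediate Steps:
O = -340
O - 1/(53 - 292) = -340 - 1/(53 - 292) = -340 - 1/(-239) = -340 - 1*(-1/239) = -340 + 1/239 = -81259/239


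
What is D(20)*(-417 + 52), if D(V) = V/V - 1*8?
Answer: 2555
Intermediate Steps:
D(V) = -7 (D(V) = 1 - 8 = -7)
D(20)*(-417 + 52) = -7*(-417 + 52) = -7*(-365) = 2555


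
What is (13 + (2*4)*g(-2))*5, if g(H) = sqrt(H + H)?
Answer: 65 + 80*I ≈ 65.0 + 80.0*I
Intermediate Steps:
g(H) = sqrt(2)*sqrt(H) (g(H) = sqrt(2*H) = sqrt(2)*sqrt(H))
(13 + (2*4)*g(-2))*5 = (13 + (2*4)*(sqrt(2)*sqrt(-2)))*5 = (13 + 8*(sqrt(2)*(I*sqrt(2))))*5 = (13 + 8*(2*I))*5 = (13 + 16*I)*5 = 65 + 80*I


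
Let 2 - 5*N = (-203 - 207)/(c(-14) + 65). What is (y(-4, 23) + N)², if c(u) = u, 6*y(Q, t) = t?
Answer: 986049/28900 ≈ 34.119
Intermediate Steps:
y(Q, t) = t/6
N = 512/255 (N = ⅖ - (-203 - 207)/(5*(-14 + 65)) = ⅖ - (-82)/51 = ⅖ - ⅕*(-410/51) = ⅖ + 82/51 = 512/255 ≈ 2.0078)
(y(-4, 23) + N)² = ((⅙)*23 + 512/255)² = (23/6 + 512/255)² = (993/170)² = 986049/28900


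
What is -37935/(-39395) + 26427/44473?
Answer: 545634984/350402767 ≈ 1.5572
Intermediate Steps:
-37935/(-39395) + 26427/44473 = -37935*(-1/39395) + 26427*(1/44473) = 7587/7879 + 26427/44473 = 545634984/350402767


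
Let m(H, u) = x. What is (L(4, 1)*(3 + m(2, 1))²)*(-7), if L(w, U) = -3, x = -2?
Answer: 21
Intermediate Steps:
m(H, u) = -2
(L(4, 1)*(3 + m(2, 1))²)*(-7) = -3*(3 - 2)²*(-7) = -3*1²*(-7) = -3*1*(-7) = -3*(-7) = 21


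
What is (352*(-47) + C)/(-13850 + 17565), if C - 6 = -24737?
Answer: -8255/743 ≈ -11.110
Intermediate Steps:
C = -24731 (C = 6 - 24737 = -24731)
(352*(-47) + C)/(-13850 + 17565) = (352*(-47) - 24731)/(-13850 + 17565) = (-16544 - 24731)/3715 = -41275*1/3715 = -8255/743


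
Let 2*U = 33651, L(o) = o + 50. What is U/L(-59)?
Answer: -3739/2 ≈ -1869.5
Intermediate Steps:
L(o) = 50 + o
U = 33651/2 (U = (½)*33651 = 33651/2 ≈ 16826.)
U/L(-59) = 33651/(2*(50 - 59)) = (33651/2)/(-9) = (33651/2)*(-⅑) = -3739/2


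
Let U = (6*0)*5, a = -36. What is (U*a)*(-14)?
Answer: 0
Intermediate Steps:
U = 0 (U = 0*5 = 0)
(U*a)*(-14) = (0*(-36))*(-14) = 0*(-14) = 0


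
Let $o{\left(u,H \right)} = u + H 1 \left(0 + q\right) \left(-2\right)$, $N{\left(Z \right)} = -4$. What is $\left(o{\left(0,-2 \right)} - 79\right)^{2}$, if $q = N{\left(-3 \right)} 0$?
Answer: $6241$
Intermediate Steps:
$q = 0$ ($q = \left(-4\right) 0 = 0$)
$o{\left(u,H \right)} = u$ ($o{\left(u,H \right)} = u + H 1 \left(0 + 0\right) \left(-2\right) = u + H 0 \left(-2\right) = u + 0 \left(-2\right) = u + 0 = u$)
$\left(o{\left(0,-2 \right)} - 79\right)^{2} = \left(0 - 79\right)^{2} = \left(-79\right)^{2} = 6241$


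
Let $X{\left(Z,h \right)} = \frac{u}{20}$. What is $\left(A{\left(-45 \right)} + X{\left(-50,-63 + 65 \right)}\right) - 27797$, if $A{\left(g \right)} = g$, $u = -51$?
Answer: $- \frac{556891}{20} \approx -27845.0$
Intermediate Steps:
$X{\left(Z,h \right)} = - \frac{51}{20}$
$\left(A{\left(-45 \right)} + X{\left(-50,-63 + 65 \right)}\right) - 27797 = \left(-45 - \frac{51}{20}\right) - 27797 = - \frac{951}{20} - 27797 = - \frac{556891}{20}$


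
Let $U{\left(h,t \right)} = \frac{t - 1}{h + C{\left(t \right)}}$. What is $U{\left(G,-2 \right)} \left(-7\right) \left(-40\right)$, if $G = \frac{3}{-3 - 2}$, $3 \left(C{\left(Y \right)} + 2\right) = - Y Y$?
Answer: $\frac{12600}{59} \approx 213.56$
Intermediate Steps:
$C{\left(Y \right)} = -2 - \frac{Y^{2}}{3}$ ($C{\left(Y \right)} = -2 + \frac{\left(-1\right) Y Y}{3} = -2 + \frac{\left(-1\right) Y^{2}}{3} = -2 - \frac{Y^{2}}{3}$)
$G = - \frac{3}{5}$ ($G = \frac{3}{-5} = 3 \left(- \frac{1}{5}\right) = - \frac{3}{5} \approx -0.6$)
$U{\left(h,t \right)} = \frac{-1 + t}{-2 + h - \frac{t^{2}}{3}}$ ($U{\left(h,t \right)} = \frac{t - 1}{h - \left(2 + \frac{t^{2}}{3}\right)} = \frac{-1 + t}{-2 + h - \frac{t^{2}}{3}}$)
$U{\left(G,-2 \right)} \left(-7\right) \left(-40\right) = \frac{3 \left(1 - -2\right)}{6 + \left(-2\right)^{2} - - \frac{9}{5}} \left(-7\right) \left(-40\right) = \frac{3 \left(1 + 2\right)}{6 + 4 + \frac{9}{5}} \left(-7\right) \left(-40\right) = 3 \frac{1}{\frac{59}{5}} \cdot 3 \left(-7\right) \left(-40\right) = 3 \cdot \frac{5}{59} \cdot 3 \left(-7\right) \left(-40\right) = \frac{45}{59} \left(-7\right) \left(-40\right) = \left(- \frac{315}{59}\right) \left(-40\right) = \frac{12600}{59}$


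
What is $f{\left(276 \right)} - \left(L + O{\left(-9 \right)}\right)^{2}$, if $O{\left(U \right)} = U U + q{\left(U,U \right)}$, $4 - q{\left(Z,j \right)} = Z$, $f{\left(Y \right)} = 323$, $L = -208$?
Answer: $-12673$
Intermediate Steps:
$q{\left(Z,j \right)} = 4 - Z$
$O{\left(U \right)} = 4 + U^{2} - U$ ($O{\left(U \right)} = U U - \left(-4 + U\right) = U^{2} - \left(-4 + U\right) = 4 + U^{2} - U$)
$f{\left(276 \right)} - \left(L + O{\left(-9 \right)}\right)^{2} = 323 - \left(-208 + \left(4 + \left(-9\right)^{2} - -9\right)\right)^{2} = 323 - \left(-208 + \left(4 + 81 + 9\right)\right)^{2} = 323 - \left(-208 + 94\right)^{2} = 323 - \left(-114\right)^{2} = 323 - 12996 = -12673$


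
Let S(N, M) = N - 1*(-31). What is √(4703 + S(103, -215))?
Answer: √4837 ≈ 69.549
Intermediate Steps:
S(N, M) = 31 + N (S(N, M) = N + 31 = 31 + N)
√(4703 + S(103, -215)) = √(4703 + (31 + 103)) = √(4703 + 134) = √4837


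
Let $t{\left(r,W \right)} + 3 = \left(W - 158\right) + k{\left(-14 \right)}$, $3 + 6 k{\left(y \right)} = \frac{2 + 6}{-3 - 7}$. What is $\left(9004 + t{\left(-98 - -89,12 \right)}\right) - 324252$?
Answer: $- \frac{9461929}{30} \approx -3.154 \cdot 10^{5}$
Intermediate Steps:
$k{\left(y \right)} = - \frac{19}{30}$ ($k{\left(y \right)} = - \frac{1}{2} + \frac{\left(2 + 6\right) \frac{1}{-3 - 7}}{6} = - \frac{1}{2} + \frac{8 \frac{1}{-10}}{6} = - \frac{1}{2} + \frac{8 \left(- \frac{1}{10}\right)}{6} = - \frac{1}{2} + \frac{1}{6} \left(- \frac{4}{5}\right) = - \frac{1}{2} - \frac{2}{15} = - \frac{19}{30}$)
$t{\left(r,W \right)} = - \frac{4849}{30} + W$ ($t{\left(r,W \right)} = -3 + \left(\left(W - 158\right) - \frac{19}{30}\right) = -3 + \left(\left(-158 + W\right) - \frac{19}{30}\right) = -3 + \left(- \frac{4759}{30} + W\right) = - \frac{4849}{30} + W$)
$\left(9004 + t{\left(-98 - -89,12 \right)}\right) - 324252 = \left(9004 + \left(- \frac{4849}{30} + 12\right)\right) - 324252 = \left(9004 - \frac{4489}{30}\right) - 324252 = \frac{265631}{30} - 324252 = - \frac{9461929}{30}$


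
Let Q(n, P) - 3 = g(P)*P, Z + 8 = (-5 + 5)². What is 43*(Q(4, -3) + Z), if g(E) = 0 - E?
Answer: -602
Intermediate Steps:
g(E) = -E
Z = -8 (Z = -8 + (-5 + 5)² = -8 + 0² = -8 + 0 = -8)
Q(n, P) = 3 - P² (Q(n, P) = 3 + (-P)*P = 3 - P²)
43*(Q(4, -3) + Z) = 43*((3 - 1*(-3)²) - 8) = 43*((3 - 1*9) - 8) = 43*((3 - 9) - 8) = 43*(-6 - 8) = 43*(-14) = -602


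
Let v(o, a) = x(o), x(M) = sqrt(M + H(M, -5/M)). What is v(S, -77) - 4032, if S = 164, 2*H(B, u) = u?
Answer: -4032 + sqrt(4410534)/164 ≈ -4019.2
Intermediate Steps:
H(B, u) = u/2
x(M) = sqrt(M - 5/(2*M)) (x(M) = sqrt(M + (-5/M)/2) = sqrt(M - 5/(2*M)))
v(o, a) = sqrt(-10/o + 4*o)/2
v(S, -77) - 4032 = sqrt(-10/164 + 4*164)/2 - 4032 = sqrt(-10*1/164 + 656)/2 - 4032 = sqrt(-5/82 + 656)/2 - 4032 = sqrt(53787/82)/2 - 4032 = (sqrt(4410534)/82)/2 - 4032 = sqrt(4410534)/164 - 4032 = -4032 + sqrt(4410534)/164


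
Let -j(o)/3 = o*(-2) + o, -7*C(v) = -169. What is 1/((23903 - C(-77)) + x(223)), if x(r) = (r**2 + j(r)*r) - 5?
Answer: 7/1559529 ≈ 4.4885e-6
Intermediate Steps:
C(v) = 169/7 (C(v) = -1/7*(-169) = 169/7)
j(o) = 3*o (j(o) = -3*(o*(-2) + o) = -3*(-2*o + o) = -(-3)*o = 3*o)
x(r) = -5 + 4*r**2 (x(r) = (r**2 + (3*r)*r) - 5 = (r**2 + 3*r**2) - 5 = 4*r**2 - 5 = -5 + 4*r**2)
1/((23903 - C(-77)) + x(223)) = 1/((23903 - 1*169/7) + (-5 + 4*223**2)) = 1/((23903 - 169/7) + (-5 + 4*49729)) = 1/(167152/7 + (-5 + 198916)) = 1/(167152/7 + 198911) = 1/(1559529/7) = 7/1559529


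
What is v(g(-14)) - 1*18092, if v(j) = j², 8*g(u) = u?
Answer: -289423/16 ≈ -18089.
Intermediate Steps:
g(u) = u/8
v(g(-14)) - 1*18092 = ((⅛)*(-14))² - 1*18092 = (-7/4)² - 18092 = 49/16 - 18092 = -289423/16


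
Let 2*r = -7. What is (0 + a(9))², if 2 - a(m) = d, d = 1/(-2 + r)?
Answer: 576/121 ≈ 4.7603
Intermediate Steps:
r = -7/2 (r = (½)*(-7) = -7/2 ≈ -3.5000)
d = -2/11 (d = 1/(-2 - 7/2) = 1/(-11/2) = -2/11 ≈ -0.18182)
a(m) = 24/11 (a(m) = 2 - 1*(-2/11) = 2 + 2/11 = 24/11)
(0 + a(9))² = (0 + 24/11)² = (24/11)² = 576/121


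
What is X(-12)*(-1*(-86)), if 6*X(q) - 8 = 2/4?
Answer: 731/6 ≈ 121.83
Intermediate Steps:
X(q) = 17/12 (X(q) = 4/3 + (2/4)/6 = 4/3 + (2*(1/4))/6 = 4/3 + (1/6)*(1/2) = 4/3 + 1/12 = 17/12)
X(-12)*(-1*(-86)) = 17*(-1*(-86))/12 = (17/12)*86 = 731/6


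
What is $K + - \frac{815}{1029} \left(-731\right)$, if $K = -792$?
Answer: $- \frac{219203}{1029} \approx -213.03$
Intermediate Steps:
$K + - \frac{815}{1029} \left(-731\right) = -792 + - \frac{815}{1029} \left(-731\right) = -792 + \left(-815\right) \frac{1}{1029} \left(-731\right) = -792 - - \frac{595765}{1029} = -792 + \frac{595765}{1029} = - \frac{219203}{1029}$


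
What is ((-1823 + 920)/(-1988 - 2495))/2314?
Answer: 903/10373662 ≈ 8.7047e-5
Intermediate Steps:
((-1823 + 920)/(-1988 - 2495))/2314 = -903/(-4483)*(1/2314) = -903*(-1/4483)*(1/2314) = (903/4483)*(1/2314) = 903/10373662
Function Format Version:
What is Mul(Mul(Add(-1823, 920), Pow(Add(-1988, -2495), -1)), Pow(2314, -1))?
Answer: Rational(903, 10373662) ≈ 8.7047e-5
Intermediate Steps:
Mul(Mul(Add(-1823, 920), Pow(Add(-1988, -2495), -1)), Pow(2314, -1)) = Mul(Mul(-903, Pow(-4483, -1)), Rational(1, 2314)) = Mul(Mul(-903, Rational(-1, 4483)), Rational(1, 2314)) = Mul(Rational(903, 4483), Rational(1, 2314)) = Rational(903, 10373662)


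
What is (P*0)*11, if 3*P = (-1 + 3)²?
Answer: 0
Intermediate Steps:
P = 4/3 (P = (-1 + 3)²/3 = (⅓)*2² = (⅓)*4 = 4/3 ≈ 1.3333)
(P*0)*11 = ((4/3)*0)*11 = 0*11 = 0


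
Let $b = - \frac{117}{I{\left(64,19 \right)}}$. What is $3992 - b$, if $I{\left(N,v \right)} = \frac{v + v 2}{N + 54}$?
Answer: $\frac{80450}{19} \approx 4234.2$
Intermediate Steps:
$I{\left(N,v \right)} = \frac{3 v}{54 + N}$ ($I{\left(N,v \right)} = \frac{v + 2 v}{54 + N} = \frac{3 v}{54 + N}$)
$b = - \frac{4602}{19}$ ($b = - \frac{117}{3 \cdot 19 \frac{1}{54 + 64}} = - \frac{117}{3 \cdot 19 \cdot \frac{1}{118}} = - \frac{117}{\frac{57}{118}} = \left(-117\right) \frac{118}{57} = - \frac{4602}{19} \approx -242.21$)
$3992 - b = 3992 - - \frac{4602}{19} = 3992 + \frac{4602}{19} = \frac{80450}{19}$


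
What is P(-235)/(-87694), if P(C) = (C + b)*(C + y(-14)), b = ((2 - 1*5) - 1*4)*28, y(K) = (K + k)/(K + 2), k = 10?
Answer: -151712/131541 ≈ -1.1533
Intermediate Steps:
y(K) = (10 + K)/(2 + K) (y(K) = (K + 10)/(K + 2) = (10 + K)/(2 + K))
b = -196 (b = ((2 - 5) - 4)*28 = (-3 - 4)*28 = -7*28 = -196)
P(C) = (-196 + C)*(⅓ + C) (P(C) = (C - 196)*(C + (10 - 14)/(2 - 14)) = (-196 + C)*(C - 4/(-12)) = (-196 + C)*(C - 1/12*(-4)) = (-196 + C)*(C + ⅓) = (-196 + C)*(⅓ + C))
P(-235)/(-87694) = (-196/3 + (-235)² - 587/3*(-235))/(-87694) = (-196/3 + 55225 + 137945/3)*(-1/87694) = (303424/3)*(-1/87694) = -151712/131541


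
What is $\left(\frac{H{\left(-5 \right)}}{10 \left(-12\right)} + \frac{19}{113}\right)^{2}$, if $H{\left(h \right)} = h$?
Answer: $\frac{323761}{7354944} \approx 0.04402$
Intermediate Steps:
$\left(\frac{H{\left(-5 \right)}}{10 \left(-12\right)} + \frac{19}{113}\right)^{2} = \left(- \frac{5}{10 \left(-12\right)} + \frac{19}{113}\right)^{2} = \left(- \frac{5}{-120} + 19 \cdot \frac{1}{113}\right)^{2} = \left(\left(-5\right) \left(- \frac{1}{120}\right) + \frac{19}{113}\right)^{2} = \left(\frac{1}{24} + \frac{19}{113}\right)^{2} = \left(\frac{569}{2712}\right)^{2} = \frac{323761}{7354944}$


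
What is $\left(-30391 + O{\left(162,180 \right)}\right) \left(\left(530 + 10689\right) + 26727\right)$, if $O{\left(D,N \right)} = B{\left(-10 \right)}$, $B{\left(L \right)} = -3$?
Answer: $-1153330724$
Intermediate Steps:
$O{\left(D,N \right)} = -3$
$\left(-30391 + O{\left(162,180 \right)}\right) \left(\left(530 + 10689\right) + 26727\right) = \left(-30391 - 3\right) \left(\left(530 + 10689\right) + 26727\right) = - 30394 \left(11219 + 26727\right) = \left(-30394\right) 37946 = -1153330724$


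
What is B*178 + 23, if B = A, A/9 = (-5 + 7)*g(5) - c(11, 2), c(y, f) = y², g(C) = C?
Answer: -177799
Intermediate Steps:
A = -999 (A = 9*((-5 + 7)*5 - 1*11²) = 9*(2*5 - 1*121) = 9*(10 - 121) = 9*(-111) = -999)
B = -999
B*178 + 23 = -999*178 + 23 = -177822 + 23 = -177799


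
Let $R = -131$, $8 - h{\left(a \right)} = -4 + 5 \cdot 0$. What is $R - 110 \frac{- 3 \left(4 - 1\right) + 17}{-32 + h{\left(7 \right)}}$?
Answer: $-87$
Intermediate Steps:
$h{\left(a \right)} = 12$ ($h{\left(a \right)} = 8 - \left(-4 + 5 \cdot 0\right) = 8 - \left(-4 + 0\right) = 8 - -4 = 8 + 4 = 12$)
$R - 110 \frac{- 3 \left(4 - 1\right) + 17}{-32 + h{\left(7 \right)}} = -131 - 110 \frac{- 3 \left(4 - 1\right) + 17}{-32 + 12} = -131 - 110 \frac{\left(-3\right) 3 + 17}{-20} = -131 - 110 \left(-9 + 17\right) \left(- \frac{1}{20}\right) = -131 - 110 \cdot 8 \left(- \frac{1}{20}\right) = -131 - -44 = -131 + 44 = -87$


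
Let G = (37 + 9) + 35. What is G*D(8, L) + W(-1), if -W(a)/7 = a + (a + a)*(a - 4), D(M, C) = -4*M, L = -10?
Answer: -2655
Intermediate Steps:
W(a) = -7*a - 14*a*(-4 + a) (W(a) = -7*(a + (a + a)*(a - 4)) = -7*(a + (2*a)*(-4 + a)) = -7*(a + 2*a*(-4 + a)) = -7*a - 14*a*(-4 + a))
G = 81 (G = 46 + 35 = 81)
G*D(8, L) + W(-1) = 81*(-4*8) + 7*(-1)*(7 - 2*(-1)) = 81*(-32) + 7*(-1)*(7 + 2) = -2592 + 7*(-1)*9 = -2592 - 63 = -2655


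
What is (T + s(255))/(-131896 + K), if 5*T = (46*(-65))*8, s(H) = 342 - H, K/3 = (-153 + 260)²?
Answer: 4697/97549 ≈ 0.048150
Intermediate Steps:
K = 34347 (K = 3*(-153 + 260)² = 3*107² = 3*11449 = 34347)
T = -4784 (T = ((46*(-65))*8)/5 = (-2990*8)/5 = (⅕)*(-23920) = -4784)
(T + s(255))/(-131896 + K) = (-4784 + (342 - 1*255))/(-131896 + 34347) = (-4784 + (342 - 255))/(-97549) = (-4784 + 87)*(-1/97549) = -4697*(-1/97549) = 4697/97549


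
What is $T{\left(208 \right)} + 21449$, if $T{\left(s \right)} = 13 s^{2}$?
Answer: $583881$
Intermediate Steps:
$T{\left(208 \right)} + 21449 = 13 \cdot 208^{2} + 21449 = 13 \cdot 43264 + 21449 = 562432 + 21449 = 583881$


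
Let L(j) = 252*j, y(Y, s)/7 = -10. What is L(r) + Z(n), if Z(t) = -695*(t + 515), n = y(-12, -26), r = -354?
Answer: -398483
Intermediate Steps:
y(Y, s) = -70 (y(Y, s) = 7*(-10) = -70)
n = -70
Z(t) = -357925 - 695*t (Z(t) = -695*(515 + t) = -357925 - 695*t)
L(r) + Z(n) = 252*(-354) + (-357925 - 695*(-70)) = -89208 + (-357925 + 48650) = -89208 - 309275 = -398483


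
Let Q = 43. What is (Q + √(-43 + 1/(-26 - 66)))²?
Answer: (1978 + I*√91011)²/2116 ≈ 1806.0 + 564.01*I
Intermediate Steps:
(Q + √(-43 + 1/(-26 - 66)))² = (43 + √(-43 + 1/(-26 - 66)))² = (43 + √(-43 + 1/(-92)))² = (43 + √(-43 - 1/92))² = (43 + √(-3957/92))² = (43 + I*√91011/46)²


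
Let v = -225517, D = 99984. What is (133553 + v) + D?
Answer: 8020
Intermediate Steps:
(133553 + v) + D = (133553 - 225517) + 99984 = -91964 + 99984 = 8020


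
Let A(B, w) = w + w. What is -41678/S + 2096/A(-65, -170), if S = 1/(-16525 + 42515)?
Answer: -92072954224/85 ≈ -1.0832e+9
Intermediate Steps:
S = 1/25990 ≈ 3.8476e-5
A(B, w) = 2*w
-41678/S + 2096/A(-65, -170) = -41678/1/25990 + 2096/((2*(-170))) = -41678*25990 + 2096/(-340) = -1083211220 + 2096*(-1/340) = -1083211220 - 524/85 = -92072954224/85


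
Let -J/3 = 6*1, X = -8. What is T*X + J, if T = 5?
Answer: -58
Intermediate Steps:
J = -18 ≈ -18.000
T*X + J = 5*(-8) - 18 = -40 - 18 = -58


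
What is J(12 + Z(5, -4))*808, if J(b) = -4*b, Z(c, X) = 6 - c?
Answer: -42016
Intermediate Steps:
J(12 + Z(5, -4))*808 = -4*(12 + (6 - 1*5))*808 = -4*(12 + (6 - 5))*808 = -4*(12 + 1)*808 = -4*13*808 = -52*808 = -42016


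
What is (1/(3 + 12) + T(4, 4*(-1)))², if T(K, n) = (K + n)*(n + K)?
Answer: 1/225 ≈ 0.0044444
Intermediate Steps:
T(K, n) = (K + n)² (T(K, n) = (K + n)*(K + n) = (K + n)²)
(1/(3 + 12) + T(4, 4*(-1)))² = (1/(3 + 12) + (4 + 4*(-1))²)² = (1/15 + (4 - 4)²)² = (1/15 + 0²)² = (1/15 + 0)² = (1/15)² = 1/225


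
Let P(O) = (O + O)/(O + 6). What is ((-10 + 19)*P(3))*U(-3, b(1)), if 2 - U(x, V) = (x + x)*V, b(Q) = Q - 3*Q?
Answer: -60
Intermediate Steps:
b(Q) = -2*Q (b(Q) = Q - 3*Q = -2*Q)
P(O) = 2*O/(6 + O) (P(O) = (2*O)/(6 + O) = 2*O/(6 + O))
U(x, V) = 2 - 2*V*x (U(x, V) = 2 - (x + x)*V = 2 - 2*x*V = 2 - 2*V*x)
((-10 + 19)*P(3))*U(-3, b(1)) = ((-10 + 19)*(2*3/(6 + 3)))*(2 - 2*(-2*1)*(-3)) = (9*(2*3/9))*(2 - 2*(-2)*(-3)) = (9*(2*3*(⅑)))*(2 - 12) = (9*(⅔))*(-10) = 6*(-10) = -60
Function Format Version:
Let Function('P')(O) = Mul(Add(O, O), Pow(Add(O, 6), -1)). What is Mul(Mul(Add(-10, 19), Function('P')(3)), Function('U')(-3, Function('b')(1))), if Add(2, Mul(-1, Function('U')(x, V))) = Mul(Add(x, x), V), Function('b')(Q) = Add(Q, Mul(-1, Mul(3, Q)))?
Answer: -60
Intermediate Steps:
Function('b')(Q) = Mul(-2, Q) (Function('b')(Q) = Add(Q, Mul(-3, Q)) = Mul(-2, Q))
Function('P')(O) = Mul(2, O, Pow(Add(6, O), -1)) (Function('P')(O) = Mul(Mul(2, O), Pow(Add(6, O), -1)) = Mul(2, O, Pow(Add(6, O), -1)))
Function('U')(x, V) = Add(2, Mul(-2, V, x)) (Function('U')(x, V) = Add(2, Mul(-1, Mul(Add(x, x), V))) = Add(2, Mul(-1, Mul(Mul(2, x), V))) = Add(2, Mul(-1, Mul(2, V, x))) = Add(2, Mul(-2, V, x)))
Mul(Mul(Add(-10, 19), Function('P')(3)), Function('U')(-3, Function('b')(1))) = Mul(Mul(Add(-10, 19), Mul(2, 3, Pow(Add(6, 3), -1))), Add(2, Mul(-2, Mul(-2, 1), -3))) = Mul(Mul(9, Mul(2, 3, Pow(9, -1))), Add(2, Mul(-2, -2, -3))) = Mul(Mul(9, Mul(2, 3, Rational(1, 9))), Add(2, -12)) = Mul(Mul(9, Rational(2, 3)), -10) = Mul(6, -10) = -60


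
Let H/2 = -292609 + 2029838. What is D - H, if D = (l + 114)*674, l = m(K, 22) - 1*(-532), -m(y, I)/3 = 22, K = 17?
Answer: -3083538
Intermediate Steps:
m(y, I) = -66 (m(y, I) = -3*22 = -66)
l = 466 (l = -66 - 1*(-532) = -66 + 532 = 466)
D = 390920 (D = (466 + 114)*674 = 580*674 = 390920)
H = 3474458 (H = 2*(-292609 + 2029838) = 2*1737229 = 3474458)
D - H = 390920 - 1*3474458 = 390920 - 3474458 = -3083538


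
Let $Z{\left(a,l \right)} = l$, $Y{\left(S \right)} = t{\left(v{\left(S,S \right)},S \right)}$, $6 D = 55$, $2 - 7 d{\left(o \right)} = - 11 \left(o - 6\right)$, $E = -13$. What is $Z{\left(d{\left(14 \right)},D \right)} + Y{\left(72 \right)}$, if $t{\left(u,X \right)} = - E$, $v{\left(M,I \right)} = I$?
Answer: $\frac{133}{6} \approx 22.167$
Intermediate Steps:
$t{\left(u,X \right)} = 13$ ($t{\left(u,X \right)} = \left(-1\right) \left(-13\right) = 13$)
$d{\left(o \right)} = - \frac{64}{7} + \frac{11 o}{7}$ ($d{\left(o \right)} = \frac{2}{7} - \frac{\left(-11\right) \left(o - 6\right)}{7} = \frac{2}{7} - \frac{\left(-11\right) \left(-6 + o\right)}{7} = \frac{2}{7} - \frac{66 - 11 o}{7} = \frac{2}{7} + \left(- \frac{66}{7} + \frac{11 o}{7}\right) = - \frac{64}{7} + \frac{11 o}{7}$)
$D = \frac{55}{6}$ ($D = \frac{1}{6} \cdot 55 = \frac{55}{6} \approx 9.1667$)
$Y{\left(S \right)} = 13$
$Z{\left(d{\left(14 \right)},D \right)} + Y{\left(72 \right)} = \frac{55}{6} + 13 = \frac{133}{6}$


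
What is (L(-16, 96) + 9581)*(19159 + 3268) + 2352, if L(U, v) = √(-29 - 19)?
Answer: 214875439 + 89708*I*√3 ≈ 2.1488e+8 + 1.5538e+5*I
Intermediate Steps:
L(U, v) = 4*I*√3 (L(U, v) = √(-48) = 4*I*√3)
(L(-16, 96) + 9581)*(19159 + 3268) + 2352 = (4*I*√3 + 9581)*(19159 + 3268) + 2352 = (9581 + 4*I*√3)*22427 + 2352 = (214873087 + 89708*I*√3) + 2352 = 214875439 + 89708*I*√3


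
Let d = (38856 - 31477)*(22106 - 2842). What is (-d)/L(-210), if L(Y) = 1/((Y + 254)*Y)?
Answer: 1313457277440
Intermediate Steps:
d = 142149056 (d = 7379*19264 = 142149056)
L(Y) = 1/(Y*(254 + Y)) (L(Y) = 1/((254 + Y)*Y) = 1/(Y*(254 + Y)))
(-d)/L(-210) = (-1*142149056)/((1/((-210)*(254 - 210)))) = -142149056/((-1/210/44)) = -142149056/((-1/210*1/44)) = -142149056/(-1/9240) = -142149056*(-9240) = 1313457277440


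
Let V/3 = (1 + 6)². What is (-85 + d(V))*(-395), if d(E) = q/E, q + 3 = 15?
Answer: 1643595/49 ≈ 33543.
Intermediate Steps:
q = 12 (q = -3 + 15 = 12)
V = 147 (V = 3*(1 + 6)² = 3*7² = 3*49 = 147)
d(E) = 12/E
(-85 + d(V))*(-395) = (-85 + 12/147)*(-395) = (-85 + 12*(1/147))*(-395) = (-85 + 4/49)*(-395) = -4161/49*(-395) = 1643595/49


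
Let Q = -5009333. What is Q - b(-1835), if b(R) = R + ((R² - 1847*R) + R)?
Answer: -11762133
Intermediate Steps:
b(R) = R² - 1845*R (b(R) = R + (R² - 1846*R) = R² - 1845*R)
Q - b(-1835) = -5009333 - (-1835)*(-1845 - 1835) = -5009333 - (-1835)*(-3680) = -5009333 - 1*6752800 = -5009333 - 6752800 = -11762133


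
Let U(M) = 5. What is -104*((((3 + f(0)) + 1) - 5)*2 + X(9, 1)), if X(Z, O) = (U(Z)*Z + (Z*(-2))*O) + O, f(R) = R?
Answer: -2704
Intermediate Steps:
X(Z, O) = O + 5*Z - 2*O*Z (X(Z, O) = (5*Z + (Z*(-2))*O) + O = (5*Z + (-2*Z)*O) + O = (5*Z - 2*O*Z) + O = O + 5*Z - 2*O*Z)
-104*((((3 + f(0)) + 1) - 5)*2 + X(9, 1)) = -104*((((3 + 0) + 1) - 5)*2 + (1 + 5*9 - 2*1*9)) = -104*(((3 + 1) - 5)*2 + (1 + 45 - 18)) = -104*((4 - 5)*2 + 28) = -104*(-1*2 + 28) = -104*(-2 + 28) = -104*26 = -2704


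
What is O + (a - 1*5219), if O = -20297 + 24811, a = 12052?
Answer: 11347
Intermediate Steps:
O = 4514
O + (a - 1*5219) = 4514 + (12052 - 1*5219) = 4514 + (12052 - 5219) = 4514 + 6833 = 11347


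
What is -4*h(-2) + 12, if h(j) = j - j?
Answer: 12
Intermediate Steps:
h(j) = 0
-4*h(-2) + 12 = -4*0 + 12 = 0 + 12 = 12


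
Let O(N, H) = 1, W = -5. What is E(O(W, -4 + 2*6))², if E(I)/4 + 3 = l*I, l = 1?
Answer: 64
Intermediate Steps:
E(I) = -12 + 4*I (E(I) = -12 + 4*(1*I) = -12 + 4*I)
E(O(W, -4 + 2*6))² = (-12 + 4*1)² = (-12 + 4)² = (-8)² = 64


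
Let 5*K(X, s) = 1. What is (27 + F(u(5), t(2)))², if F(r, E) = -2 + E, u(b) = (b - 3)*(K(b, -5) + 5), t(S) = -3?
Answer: 484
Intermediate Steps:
K(X, s) = ⅕ (K(X, s) = (⅕)*1 = ⅕)
u(b) = -78/5 + 26*b/5 (u(b) = (b - 3)*(⅕ + 5) = (-3 + b)*(26/5) = -78/5 + 26*b/5)
(27 + F(u(5), t(2)))² = (27 + (-2 - 3))² = (27 - 5)² = 22² = 484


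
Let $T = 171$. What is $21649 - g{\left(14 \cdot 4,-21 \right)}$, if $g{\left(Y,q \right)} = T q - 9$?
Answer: $25249$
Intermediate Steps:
$g{\left(Y,q \right)} = -9 + 171 q$ ($g{\left(Y,q \right)} = 171 q - 9 = -9 + 171 q$)
$21649 - g{\left(14 \cdot 4,-21 \right)} = 21649 - \left(-9 + 171 \left(-21\right)\right) = 21649 - \left(-9 - 3591\right) = 21649 - -3600 = 21649 + 3600 = 25249$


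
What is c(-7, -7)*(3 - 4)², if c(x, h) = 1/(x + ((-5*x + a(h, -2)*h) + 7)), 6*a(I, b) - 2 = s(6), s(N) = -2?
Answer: 1/35 ≈ 0.028571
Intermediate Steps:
a(I, b) = 0 (a(I, b) = ⅓ + (⅙)*(-2) = ⅓ - ⅓ = 0)
c(x, h) = 1/(7 - 4*x) (c(x, h) = 1/(x + ((-5*x + 0*h) + 7)) = 1/(x + ((-5*x + 0) + 7)) = 1/(x + (-5*x + 7)) = 1/(x + (7 - 5*x)) = 1/(7 - 4*x))
c(-7, -7)*(3 - 4)² = (-1/(-7 + 4*(-7)))*(3 - 4)² = -1/(-7 - 28)*(-1)² = -1/(-35)*1 = -1*(-1/35)*1 = (1/35)*1 = 1/35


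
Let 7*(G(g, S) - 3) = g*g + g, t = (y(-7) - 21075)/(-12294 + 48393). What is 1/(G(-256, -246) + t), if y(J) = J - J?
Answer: 12033/112245394 ≈ 0.00010720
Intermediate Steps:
y(J) = 0
t = -7025/12033 (t = (0 - 21075)/(-12294 + 48393) = -21075/36099 = -21075*1/36099 = -7025/12033 ≈ -0.58381)
G(g, S) = 3 + g/7 + g**2/7 (G(g, S) = 3 + (g*g + g)/7 = 3 + (g**2 + g)/7 = 3 + (g + g**2)/7 = 3 + (g/7 + g**2/7) = 3 + g/7 + g**2/7)
1/(G(-256, -246) + t) = 1/((3 + (1/7)*(-256) + (1/7)*(-256)**2) - 7025/12033) = 1/((3 - 256/7 + (1/7)*65536) - 7025/12033) = 1/((3 - 256/7 + 65536/7) - 7025/12033) = 1/(65301/7 - 7025/12033) = 1/(112245394/12033) = 12033/112245394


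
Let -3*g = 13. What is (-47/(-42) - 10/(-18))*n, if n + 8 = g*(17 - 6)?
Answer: -35237/378 ≈ -93.220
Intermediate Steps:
g = -13/3 (g = -⅓*13 = -13/3 ≈ -4.3333)
n = -167/3 (n = -8 - 13*(17 - 6)/3 = -8 - 13/3*11 = -8 - 143/3 = -167/3 ≈ -55.667)
(-47/(-42) - 10/(-18))*n = (-47/(-42) - 10/(-18))*(-167/3) = (-47*(-1/42) - 10*(-1/18))*(-167/3) = (47/42 + 5/9)*(-167/3) = (211/126)*(-167/3) = -35237/378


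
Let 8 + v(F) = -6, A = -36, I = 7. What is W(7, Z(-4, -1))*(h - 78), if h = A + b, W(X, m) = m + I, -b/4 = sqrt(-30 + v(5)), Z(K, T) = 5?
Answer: -1368 - 96*I*sqrt(11) ≈ -1368.0 - 318.4*I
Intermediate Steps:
v(F) = -14 (v(F) = -8 - 6 = -14)
b = -8*I*sqrt(11) (b = -4*sqrt(-30 - 14) = -8*I*sqrt(11) ≈ -26.533*I)
W(X, m) = 7 + m (W(X, m) = m + 7 = 7 + m)
h = -36 - 8*I*sqrt(11) ≈ -36.0 - 26.533*I
W(7, Z(-4, -1))*(h - 78) = (7 + 5)*((-36 - 8*I*sqrt(11)) - 78) = 12*(-114 - 8*I*sqrt(11)) = -1368 - 96*I*sqrt(11)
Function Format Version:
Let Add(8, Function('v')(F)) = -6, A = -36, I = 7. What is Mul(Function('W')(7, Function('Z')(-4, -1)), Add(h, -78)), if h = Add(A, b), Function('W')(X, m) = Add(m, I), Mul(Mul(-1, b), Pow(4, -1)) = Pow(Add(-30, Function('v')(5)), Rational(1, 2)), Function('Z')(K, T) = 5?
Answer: Add(-1368, Mul(-96, I, Pow(11, Rational(1, 2)))) ≈ Add(-1368.0, Mul(-318.40, I))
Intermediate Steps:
Function('v')(F) = -14 (Function('v')(F) = Add(-8, -6) = -14)
b = Mul(-8, I, Pow(11, Rational(1, 2))) (b = Mul(-4, Pow(Add(-30, -14), Rational(1, 2))) = Mul(-4, Pow(-44, Rational(1, 2))) = Mul(-4, Mul(2, I, Pow(11, Rational(1, 2)))) = Mul(-8, I, Pow(11, Rational(1, 2))) ≈ Mul(-26.533, I))
Function('W')(X, m) = Add(7, m) (Function('W')(X, m) = Add(m, 7) = Add(7, m))
h = Add(-36, Mul(-8, I, Pow(11, Rational(1, 2)))) ≈ Add(-36.000, Mul(-26.533, I))
Mul(Function('W')(7, Function('Z')(-4, -1)), Add(h, -78)) = Mul(Add(7, 5), Add(Add(-36, Mul(-8, I, Pow(11, Rational(1, 2)))), -78)) = Mul(12, Add(-114, Mul(-8, I, Pow(11, Rational(1, 2))))) = Add(-1368, Mul(-96, I, Pow(11, Rational(1, 2))))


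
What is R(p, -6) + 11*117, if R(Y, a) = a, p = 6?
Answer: 1281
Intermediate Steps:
R(p, -6) + 11*117 = -6 + 11*117 = -6 + 1287 = 1281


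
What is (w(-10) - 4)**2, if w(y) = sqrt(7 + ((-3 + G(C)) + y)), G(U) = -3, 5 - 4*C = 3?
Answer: 7 - 24*I ≈ 7.0 - 24.0*I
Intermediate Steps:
C = 1/2 (C = 5/4 - 1/4*3 = 5/4 - 3/4 = 1/2 ≈ 0.50000)
w(y) = sqrt(1 + y) (w(y) = sqrt(7 + ((-3 - 3) + y)) = sqrt(7 + (-6 + y)) = sqrt(1 + y))
(w(-10) - 4)**2 = (sqrt(1 - 10) - 4)**2 = (sqrt(-9) - 4)**2 = (3*I - 4)**2 = (-4 + 3*I)**2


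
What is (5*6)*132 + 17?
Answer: 3977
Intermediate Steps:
(5*6)*132 + 17 = 30*132 + 17 = 3960 + 17 = 3977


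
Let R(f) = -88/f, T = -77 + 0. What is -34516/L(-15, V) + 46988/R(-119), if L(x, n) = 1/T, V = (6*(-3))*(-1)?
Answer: 59867997/22 ≈ 2.7213e+6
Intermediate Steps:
T = -77
V = 18 (V = -18*(-1) = 18)
L(x, n) = -1/77 (L(x, n) = 1/(-77) = -1/77)
-34516/L(-15, V) + 46988/R(-119) = -34516/(-1/77) + 46988/((-88/(-119))) = -34516*(-77) + 46988/((-88*(-1/119))) = 2657732 + 46988/(88/119) = 2657732 + 46988*(119/88) = 2657732 + 1397893/22 = 59867997/22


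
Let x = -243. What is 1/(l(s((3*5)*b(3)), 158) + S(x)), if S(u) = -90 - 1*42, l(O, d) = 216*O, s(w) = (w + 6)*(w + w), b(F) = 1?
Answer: 1/135948 ≈ 7.3558e-6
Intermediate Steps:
s(w) = 2*w*(6 + w) (s(w) = (6 + w)*(2*w) = 2*w*(6 + w))
S(u) = -132 (S(u) = -90 - 42 = -132)
1/(l(s((3*5)*b(3)), 158) + S(x)) = 1/(216*(2*((3*5)*1)*(6 + (3*5)*1)) - 132) = 1/(216*(2*(15*1)*(6 + 15*1)) - 132) = 1/(216*(2*15*(6 + 15)) - 132) = 1/(216*(2*15*21) - 132) = 1/(216*630 - 132) = 1/(136080 - 132) = 1/135948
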